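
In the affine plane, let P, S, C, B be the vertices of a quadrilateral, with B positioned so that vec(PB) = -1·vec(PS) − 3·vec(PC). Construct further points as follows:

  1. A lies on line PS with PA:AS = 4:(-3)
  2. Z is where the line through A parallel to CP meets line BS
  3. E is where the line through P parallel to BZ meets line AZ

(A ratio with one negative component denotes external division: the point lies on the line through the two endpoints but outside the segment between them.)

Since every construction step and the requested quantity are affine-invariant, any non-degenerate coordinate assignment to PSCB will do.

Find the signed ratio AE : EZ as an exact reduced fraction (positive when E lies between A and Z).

Choose coordinates P = (0, 0), S = (1, 0), C = (0, 1), B = (-1, -3).
1. A lies on line PS with PA:AS = 4:(-3) ⇒ A = (4, 0)
2. Z is where the line through A parallel to CP meets line BS ⇒ Z = (4, 9/2)
3. E is where the line through P parallel to BZ meets line AZ ⇒ E = (4, 6)
E = A + t·(Z−A) with t = 4/3, so AE:EZ = t:(1−t) = 4/3:-1/3

AE:EZ = -4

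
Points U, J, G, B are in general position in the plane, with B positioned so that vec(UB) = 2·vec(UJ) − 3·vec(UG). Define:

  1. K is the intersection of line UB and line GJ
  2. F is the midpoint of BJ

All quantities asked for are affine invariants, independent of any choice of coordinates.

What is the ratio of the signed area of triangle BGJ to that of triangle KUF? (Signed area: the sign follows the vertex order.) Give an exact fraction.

[BGJ]:[KUF] = -4/3

Assign U = (0, 0), J = (1, 0), G = (0, 1), B = (2, -3) — the answer is frame-independent, so this choice is without loss of generality.
1. K is the intersection of line UB and line GJ ⇒ K = (-2, 3)
2. F is the midpoint of BJ ⇒ F = (3/2, -3/2)
2·[BGJ] = -2, 2·[KUF] = 3/2
[BGJ]:[KUF] = -2:3/2 = -4/3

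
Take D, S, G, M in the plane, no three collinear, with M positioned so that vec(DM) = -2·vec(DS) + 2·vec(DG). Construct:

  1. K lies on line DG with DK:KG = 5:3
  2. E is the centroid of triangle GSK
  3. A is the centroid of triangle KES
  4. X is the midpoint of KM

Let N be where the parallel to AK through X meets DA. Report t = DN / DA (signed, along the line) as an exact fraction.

Assign D = (0, 0), S = (1, 0), G = (0, 1), M = (-2, 2) — the answer is frame-independent, so this choice is without loss of generality.
1. K lies on line DG with DK:KG = 5:3 ⇒ K = (0, 5/8)
2. E is the centroid of triangle GSK ⇒ E = (1/3, 13/24)
3. A is the centroid of triangle KES ⇒ A = (4/9, 7/18)
4. X is the midpoint of KM ⇒ X = (-1, 21/16)
through X parallel to AK: direction (-4/9, 17/72); meets DA at N = (5/9, 35/72)
N = D + t·(A−D) with t = 5/4

t = 5/4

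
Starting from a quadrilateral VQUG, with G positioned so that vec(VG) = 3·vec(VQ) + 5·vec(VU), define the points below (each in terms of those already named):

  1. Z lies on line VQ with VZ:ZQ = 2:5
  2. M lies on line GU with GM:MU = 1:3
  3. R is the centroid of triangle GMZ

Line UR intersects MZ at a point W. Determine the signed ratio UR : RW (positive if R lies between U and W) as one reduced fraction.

Assign V = (0, 0), Q = (1, 0), U = (0, 1), G = (3, 5) — the answer is frame-independent, so this choice is without loss of generality.
1. Z lies on line VQ with VZ:ZQ = 2:5 ⇒ Z = (2/7, 0)
2. M lies on line GU with GM:MU = 1:3 ⇒ M = (9/4, 4)
3. R is the centroid of triangle GMZ ⇒ R = (155/84, 3)
line UR meets MZ at W = (93/56, 14/5)
R = U + t·(W−U) with t = 10/9, so UR:RW = 10/9:-1/9

UR:RW = -10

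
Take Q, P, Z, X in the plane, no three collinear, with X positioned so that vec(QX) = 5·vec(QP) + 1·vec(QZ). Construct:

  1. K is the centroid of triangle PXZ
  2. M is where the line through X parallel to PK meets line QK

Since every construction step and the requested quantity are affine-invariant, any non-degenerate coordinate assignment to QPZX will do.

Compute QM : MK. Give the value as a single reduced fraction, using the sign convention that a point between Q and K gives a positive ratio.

Assign Q = (0, 0), P = (1, 0), Z = (0, 1), X = (5, 1) — the answer is frame-independent, so this choice is without loss of generality.
1. K is the centroid of triangle PXZ ⇒ K = (2, 2/3)
2. M is where the line through X parallel to PK meets line QK ⇒ M = (7, 7/3)
M = Q + t·(K−Q) with t = 7/2, so QM:MK = t:(1−t) = 7/2:-5/2

QM:MK = -7/5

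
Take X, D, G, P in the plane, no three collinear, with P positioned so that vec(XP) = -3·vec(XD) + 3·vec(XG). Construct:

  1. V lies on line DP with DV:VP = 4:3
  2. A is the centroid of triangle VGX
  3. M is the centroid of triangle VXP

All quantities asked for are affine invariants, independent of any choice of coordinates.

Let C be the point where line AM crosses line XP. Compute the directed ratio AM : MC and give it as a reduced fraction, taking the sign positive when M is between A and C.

Work in coordinates with X = (0, 0), D = (1, 0), G = (0, 1), P = (-3, 3).
1. V lies on line DP with DV:VP = 4:3 ⇒ V = (-9/7, 12/7)
2. A is the centroid of triangle VGX ⇒ A = (-3/7, 19/21)
3. M is the centroid of triangle VXP ⇒ M = (-10/7, 11/7)
line AM meets XP at C = (-13/7, 13/7)
M = A + t·(C−A) with t = 7/10, so AM:MC = 7/10:3/10

AM:MC = 7/3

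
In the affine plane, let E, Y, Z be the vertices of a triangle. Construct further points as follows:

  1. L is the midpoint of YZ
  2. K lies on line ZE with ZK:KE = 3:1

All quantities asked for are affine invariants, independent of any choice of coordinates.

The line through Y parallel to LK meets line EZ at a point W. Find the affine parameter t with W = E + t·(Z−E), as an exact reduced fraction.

t = -1/2

Work in coordinates with E = (0, 0), Y = (1, 0), Z = (0, 1).
1. L is the midpoint of YZ ⇒ L = (1/2, 1/2)
2. K lies on line ZE with ZK:KE = 3:1 ⇒ K = (0, 1/4)
through Y parallel to LK: direction (-1/2, -1/4); meets EZ at W = (0, -1/2)
W = E + t·(Z−E) with t = -1/2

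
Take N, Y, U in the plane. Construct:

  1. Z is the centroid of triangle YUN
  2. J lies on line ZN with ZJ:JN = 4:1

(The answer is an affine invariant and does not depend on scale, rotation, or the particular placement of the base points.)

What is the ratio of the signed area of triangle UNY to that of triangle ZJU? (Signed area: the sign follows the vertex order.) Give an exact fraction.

Work in coordinates with N = (0, 0), Y = (1, 0), U = (0, 1).
1. Z is the centroid of triangle YUN ⇒ Z = (1/3, 1/3)
2. J lies on line ZN with ZJ:JN = 4:1 ⇒ J = (1/15, 1/15)
2·[UNY] = 1, 2·[ZJU] = -4/15
[UNY]:[ZJU] = 1:-4/15 = -15/4

[UNY]:[ZJU] = -15/4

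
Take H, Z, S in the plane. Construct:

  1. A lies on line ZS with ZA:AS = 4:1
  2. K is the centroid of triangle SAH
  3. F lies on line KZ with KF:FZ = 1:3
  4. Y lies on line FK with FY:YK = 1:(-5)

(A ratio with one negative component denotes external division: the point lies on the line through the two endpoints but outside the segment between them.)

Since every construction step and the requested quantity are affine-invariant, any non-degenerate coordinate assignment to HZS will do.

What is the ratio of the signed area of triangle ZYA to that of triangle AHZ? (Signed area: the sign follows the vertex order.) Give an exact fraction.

[ZYA]:[AHZ] = -11/48

Choose coordinates H = (0, 0), Z = (1, 0), S = (0, 1).
1. A lies on line ZS with ZA:AS = 4:1 ⇒ A = (1/5, 4/5)
2. K is the centroid of triangle SAH ⇒ K = (1/15, 3/5)
3. F lies on line KZ with KF:FZ = 1:3 ⇒ F = (3/10, 9/20)
4. Y lies on line FK with FY:YK = 1:(-5) ⇒ Y = (43/120, 33/80)
2·[ZYA] = -11/60, 2·[AHZ] = 4/5
[ZYA]:[AHZ] = -11/60:4/5 = -11/48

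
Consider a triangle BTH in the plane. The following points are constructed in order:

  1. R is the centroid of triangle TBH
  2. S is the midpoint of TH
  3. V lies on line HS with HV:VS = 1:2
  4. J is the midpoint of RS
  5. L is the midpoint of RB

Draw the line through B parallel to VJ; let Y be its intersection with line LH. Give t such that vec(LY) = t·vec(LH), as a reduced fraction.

Set B = (0, 0), T = (1, 0), H = (0, 1); any affine frame gives the same invariant.
1. R is the centroid of triangle TBH ⇒ R = (1/3, 1/3)
2. S is the midpoint of TH ⇒ S = (1/2, 1/2)
3. V lies on line HS with HV:VS = 1:2 ⇒ V = (1/6, 5/6)
4. J is the midpoint of RS ⇒ J = (5/12, 5/12)
5. L is the midpoint of RB ⇒ L = (1/6, 1/6)
through B parallel to VJ: direction (1/4, -5/12); meets LH at Y = (3/10, -1/2)
Y = L + t·(H−L) with t = -4/5

t = -4/5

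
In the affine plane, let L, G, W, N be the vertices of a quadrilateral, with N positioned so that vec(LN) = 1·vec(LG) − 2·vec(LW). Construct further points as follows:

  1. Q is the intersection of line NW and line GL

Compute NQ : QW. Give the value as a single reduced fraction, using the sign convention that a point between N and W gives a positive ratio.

Choose coordinates L = (0, 0), G = (1, 0), W = (0, 1), N = (1, -2).
1. Q is the intersection of line NW and line GL ⇒ Q = (1/3, 0)
Q = N + t·(W−N) with t = 2/3, so NQ:QW = t:(1−t) = 2/3:1/3

NQ:QW = 2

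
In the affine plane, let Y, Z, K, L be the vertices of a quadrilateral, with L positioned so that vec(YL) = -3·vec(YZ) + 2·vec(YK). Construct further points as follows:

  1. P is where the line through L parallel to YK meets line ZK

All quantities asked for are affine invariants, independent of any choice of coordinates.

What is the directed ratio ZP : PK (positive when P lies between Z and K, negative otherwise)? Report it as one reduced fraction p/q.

Assign Y = (0, 0), Z = (1, 0), K = (0, 1), L = (-3, 2) — the answer is frame-independent, so this choice is without loss of generality.
1. P is where the line through L parallel to YK meets line ZK ⇒ P = (-3, 4)
P = Z + t·(K−Z) with t = 4, so ZP:PK = t:(1−t) = 4:-3

ZP:PK = -4/3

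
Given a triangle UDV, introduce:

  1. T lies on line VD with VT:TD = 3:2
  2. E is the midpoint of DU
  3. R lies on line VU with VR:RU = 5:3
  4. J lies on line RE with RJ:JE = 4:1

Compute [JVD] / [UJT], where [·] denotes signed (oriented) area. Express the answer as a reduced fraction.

Choose coordinates U = (0, 0), D = (1, 0), V = (0, 1).
1. T lies on line VD with VT:TD = 3:2 ⇒ T = (3/5, 2/5)
2. E is the midpoint of DU ⇒ E = (1/2, 0)
3. R lies on line VU with VR:RU = 5:3 ⇒ R = (0, 3/8)
4. J lies on line RE with RJ:JE = 4:1 ⇒ J = (2/5, 3/40)
2·[JVD] = -21/40, 2·[UJT] = 23/200
[JVD]:[UJT] = -21/40:23/200 = -105/23

[JVD]:[UJT] = -105/23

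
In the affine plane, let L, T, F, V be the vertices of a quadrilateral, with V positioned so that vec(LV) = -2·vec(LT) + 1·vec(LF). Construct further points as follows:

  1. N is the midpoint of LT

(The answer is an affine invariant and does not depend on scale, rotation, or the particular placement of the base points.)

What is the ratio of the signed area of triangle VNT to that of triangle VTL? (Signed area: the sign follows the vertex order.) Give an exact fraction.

[VNT]:[VTL] = -1/2

Work in coordinates with L = (0, 0), T = (1, 0), F = (0, 1), V = (-2, 1).
1. N is the midpoint of LT ⇒ N = (1/2, 0)
2·[VNT] = 1/2, 2·[VTL] = -1
[VNT]:[VTL] = 1/2:-1 = -1/2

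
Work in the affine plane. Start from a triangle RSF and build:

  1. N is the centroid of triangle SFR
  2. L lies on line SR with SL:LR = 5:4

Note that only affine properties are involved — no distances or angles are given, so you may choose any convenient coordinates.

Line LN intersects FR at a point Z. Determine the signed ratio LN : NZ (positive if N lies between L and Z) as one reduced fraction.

Set R = (0, 0), S = (1, 0), F = (0, 1); any affine frame gives the same invariant.
1. N is the centroid of triangle SFR ⇒ N = (1/3, 1/3)
2. L lies on line SR with SL:LR = 5:4 ⇒ L = (4/9, 0)
line LN meets FR at Z = (0, 4/3)
N = L + t·(Z−L) with t = 1/4, so LN:NZ = 1/4:3/4

LN:NZ = 1/3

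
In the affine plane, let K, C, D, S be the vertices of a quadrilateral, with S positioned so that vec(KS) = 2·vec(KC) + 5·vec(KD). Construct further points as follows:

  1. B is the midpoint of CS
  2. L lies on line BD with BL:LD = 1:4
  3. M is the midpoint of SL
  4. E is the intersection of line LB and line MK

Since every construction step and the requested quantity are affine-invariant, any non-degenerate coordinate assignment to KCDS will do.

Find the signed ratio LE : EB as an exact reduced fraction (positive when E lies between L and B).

LE:EB = -4/7

Work in coordinates with K = (0, 0), C = (1, 0), D = (0, 1), S = (2, 5).
1. B is the midpoint of CS ⇒ B = (3/2, 5/2)
2. L lies on line BD with BL:LD = 1:4 ⇒ L = (6/5, 11/5)
3. M is the midpoint of SL ⇒ M = (8/5, 18/5)
4. E is the intersection of line LB and line MK ⇒ E = (4/5, 9/5)
E = L + t·(B−L) with t = -4/3, so LE:EB = t:(1−t) = -4/3:7/3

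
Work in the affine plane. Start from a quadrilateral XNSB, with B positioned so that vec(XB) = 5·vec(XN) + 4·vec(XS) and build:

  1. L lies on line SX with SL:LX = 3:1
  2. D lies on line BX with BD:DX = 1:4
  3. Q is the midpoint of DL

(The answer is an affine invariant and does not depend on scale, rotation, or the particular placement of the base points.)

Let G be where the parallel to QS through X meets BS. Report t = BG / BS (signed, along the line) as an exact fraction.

t = 35/19

Work in coordinates with X = (0, 0), N = (1, 0), S = (0, 1), B = (5, 4).
1. L lies on line SX with SL:LX = 3:1 ⇒ L = (0, 1/4)
2. D lies on line BX with BD:DX = 1:4 ⇒ D = (4, 16/5)
3. Q is the midpoint of DL ⇒ Q = (2, 69/40)
through X parallel to QS: direction (-2, -29/40); meets BS at G = (-80/19, -29/19)
G = B + t·(S−B) with t = 35/19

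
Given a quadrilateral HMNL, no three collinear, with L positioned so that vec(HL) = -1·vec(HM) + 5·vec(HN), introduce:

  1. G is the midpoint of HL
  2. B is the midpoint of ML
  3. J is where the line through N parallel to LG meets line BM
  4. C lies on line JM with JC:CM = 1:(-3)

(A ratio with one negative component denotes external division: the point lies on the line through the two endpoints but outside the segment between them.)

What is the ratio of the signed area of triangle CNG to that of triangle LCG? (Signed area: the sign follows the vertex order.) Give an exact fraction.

Choose coordinates H = (0, 0), M = (1, 0), N = (0, 1), L = (-1, 5).
1. G is the midpoint of HL ⇒ G = (-1/2, 5/2)
2. B is the midpoint of ML ⇒ B = (0, 5/2)
3. J is where the line through N parallel to LG meets line BM ⇒ J = (-3/5, 4)
4. C lies on line JM with JC:CM = 1:(-3) ⇒ C = (-7/5, 6)
2·[CNG] = -2/5, 2·[LCG] = 1/2
[CNG]:[LCG] = -2/5:1/2 = -4/5

[CNG]:[LCG] = -4/5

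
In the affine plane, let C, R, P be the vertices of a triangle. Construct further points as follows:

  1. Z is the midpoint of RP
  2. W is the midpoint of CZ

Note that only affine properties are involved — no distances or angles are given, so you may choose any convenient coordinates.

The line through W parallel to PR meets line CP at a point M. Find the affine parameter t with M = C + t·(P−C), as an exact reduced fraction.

Work in coordinates with C = (0, 0), R = (1, 0), P = (0, 1).
1. Z is the midpoint of RP ⇒ Z = (1/2, 1/2)
2. W is the midpoint of CZ ⇒ W = (1/4, 1/4)
through W parallel to PR: direction (1, -1); meets CP at M = (0, 1/2)
M = C + t·(P−C) with t = 1/2

t = 1/2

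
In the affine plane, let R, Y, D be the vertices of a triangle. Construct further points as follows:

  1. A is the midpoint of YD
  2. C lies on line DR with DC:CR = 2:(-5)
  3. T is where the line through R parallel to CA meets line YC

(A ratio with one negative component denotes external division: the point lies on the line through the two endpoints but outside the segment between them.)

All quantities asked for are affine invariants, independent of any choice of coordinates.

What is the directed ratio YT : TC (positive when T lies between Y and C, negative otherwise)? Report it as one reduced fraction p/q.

Work in coordinates with R = (0, 0), Y = (1, 0), D = (0, 1).
1. A is the midpoint of YD ⇒ A = (1/2, 1/2)
2. C lies on line DR with DC:CR = 2:(-5) ⇒ C = (0, 5/3)
3. T is where the line through R parallel to CA meets line YC ⇒ T = (-5/2, 35/6)
T = Y + t·(C−Y) with t = 7/2, so YT:TC = t:(1−t) = 7/2:-5/2

YT:TC = -7/5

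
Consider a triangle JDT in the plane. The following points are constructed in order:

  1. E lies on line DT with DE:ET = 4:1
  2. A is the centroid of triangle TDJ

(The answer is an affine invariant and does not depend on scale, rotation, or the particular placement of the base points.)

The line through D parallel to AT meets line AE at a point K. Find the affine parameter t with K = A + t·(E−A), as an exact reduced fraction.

Set J = (0, 0), D = (1, 0), T = (0, 1); any affine frame gives the same invariant.
1. E lies on line DT with DE:ET = 4:1 ⇒ E = (1/5, 4/5)
2. A is the centroid of triangle TDJ ⇒ A = (1/3, 1/3)
through D parallel to AT: direction (-1/3, 2/3); meets AE at K = (-1/3, 8/3)
K = A + t·(E−A) with t = 5

t = 5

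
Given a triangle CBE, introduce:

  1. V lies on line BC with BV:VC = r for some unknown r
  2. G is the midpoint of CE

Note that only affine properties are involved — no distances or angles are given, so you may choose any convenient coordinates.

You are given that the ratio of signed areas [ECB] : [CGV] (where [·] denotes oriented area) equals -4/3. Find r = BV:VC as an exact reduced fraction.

r = -1/3

Assign C = (0, 0), B = (1, 0), E = (0, 1) — the answer is frame-independent, so this choice is without loss of generality.
1. With BV:VC = r, write λ = r/(r+1) so V = B + λ·(C−B); V is affine-linear in λ
2. G is the midpoint of CE ⇒ G = (0, 1/2)
Every point depending on V is an affine combination of V and λ-independent points, so each such coordinate is linear in λ; the λ² term in each signed area is a multiple of (C−B)×(C−B) = 0, so 2·[ECB] and 2·[CGV] are each linear in λ. Evaluating at λ=0 and λ=1:
  2·[ECB] = 1,   2·[CGV] = 1/2·λ − 1/2
So [ECB]:[CGV] = (1) / (1/2·λ − 1/2). Setting this equal to -4/3:
  1 = -4/3·(1/2·λ − 1/2)  ⇒  λ = -1/2
Then r = λ/(1−λ) = (-1/2)/(3/2) = -1/3. Check: with r = -1/3, V = (3/2, 0) and [ECB]:[CGV] = -4/3 as required.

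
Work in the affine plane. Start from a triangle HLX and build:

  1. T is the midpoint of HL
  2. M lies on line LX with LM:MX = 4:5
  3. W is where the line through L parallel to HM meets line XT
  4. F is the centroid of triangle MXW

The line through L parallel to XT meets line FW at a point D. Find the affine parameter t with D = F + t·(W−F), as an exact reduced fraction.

t = -22/5

Work in coordinates with H = (0, 0), L = (1, 0), X = (0, 1).
1. T is the midpoint of HL ⇒ T = (1/2, 0)
2. M lies on line LX with LM:MX = 4:5 ⇒ M = (5/9, 4/9)
3. W is where the line through L parallel to HM meets line XT ⇒ W = (9/14, -2/7)
4. F is the centroid of triangle MXW ⇒ F = (151/378, 73/189)
through L parallel to XT: direction (1/2, -1); meets FW at D = (-47/70, 117/35)
D = F + t·(W−F) with t = -22/5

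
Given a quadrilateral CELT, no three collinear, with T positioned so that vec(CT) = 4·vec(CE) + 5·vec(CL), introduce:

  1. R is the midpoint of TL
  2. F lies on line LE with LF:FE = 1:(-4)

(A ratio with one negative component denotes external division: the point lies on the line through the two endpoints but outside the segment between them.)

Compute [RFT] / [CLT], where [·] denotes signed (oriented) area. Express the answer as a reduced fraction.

Assign C = (0, 0), E = (1, 0), L = (0, 1), T = (4, 5) — the answer is frame-independent, so this choice is without loss of generality.
1. R is the midpoint of TL ⇒ R = (2, 3)
2. F lies on line LE with LF:FE = 1:(-4) ⇒ F = (-1/3, 4/3)
2·[RFT] = -4/3, 2·[CLT] = -4
[RFT]:[CLT] = -4/3:-4 = 1/3

[RFT]:[CLT] = 1/3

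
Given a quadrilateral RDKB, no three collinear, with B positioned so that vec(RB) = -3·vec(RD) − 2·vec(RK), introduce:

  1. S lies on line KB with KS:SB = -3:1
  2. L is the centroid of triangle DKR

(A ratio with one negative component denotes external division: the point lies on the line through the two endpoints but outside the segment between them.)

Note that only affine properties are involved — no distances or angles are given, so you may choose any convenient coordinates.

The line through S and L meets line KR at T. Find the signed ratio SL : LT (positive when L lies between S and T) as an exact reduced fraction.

SL:LT = -29/2

Work in coordinates with R = (0, 0), D = (1, 0), K = (0, 1), B = (-3, -2).
1. S lies on line KB with KS:SB = -3:1 ⇒ S = (-9/2, -7/2)
2. L is the centroid of triangle DKR ⇒ L = (1/3, 1/3)
line SL meets KR at T = (0, 2/29)
L = S + t·(T−S) with t = 29/27, so SL:LT = 29/27:-2/27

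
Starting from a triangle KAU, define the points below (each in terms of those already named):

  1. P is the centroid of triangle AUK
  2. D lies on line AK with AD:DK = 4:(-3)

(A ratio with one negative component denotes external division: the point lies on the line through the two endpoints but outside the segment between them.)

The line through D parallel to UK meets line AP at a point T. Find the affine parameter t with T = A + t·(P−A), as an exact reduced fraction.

Work in coordinates with K = (0, 0), A = (1, 0), U = (0, 1).
1. P is the centroid of triangle AUK ⇒ P = (1/3, 1/3)
2. D lies on line AK with AD:DK = 4:(-3) ⇒ D = (-3, 0)
through D parallel to UK: direction (0, -1); meets AP at T = (-3, 2)
T = A + t·(P−A) with t = 6

t = 6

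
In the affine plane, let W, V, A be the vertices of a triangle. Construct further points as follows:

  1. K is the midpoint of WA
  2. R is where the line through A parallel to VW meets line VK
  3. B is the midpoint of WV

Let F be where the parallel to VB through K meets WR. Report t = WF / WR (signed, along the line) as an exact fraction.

t = 1/2

Work in coordinates with W = (0, 0), V = (1, 0), A = (0, 1).
1. K is the midpoint of WA ⇒ K = (0, 1/2)
2. R is where the line through A parallel to VW meets line VK ⇒ R = (-1, 1)
3. B is the midpoint of WV ⇒ B = (1/2, 0)
through K parallel to VB: direction (-1/2, 0); meets WR at F = (-1/2, 1/2)
F = W + t·(R−W) with t = 1/2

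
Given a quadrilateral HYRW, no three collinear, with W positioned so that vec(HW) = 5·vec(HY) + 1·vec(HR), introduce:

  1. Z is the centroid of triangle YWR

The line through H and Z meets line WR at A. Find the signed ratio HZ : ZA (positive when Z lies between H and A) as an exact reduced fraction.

Assign H = (0, 0), Y = (1, 0), R = (0, 1), W = (5, 1) — the answer is frame-independent, so this choice is without loss of generality.
1. Z is the centroid of triangle YWR ⇒ Z = (2, 2/3)
line HZ meets WR at A = (3, 1)
Z = H + t·(A−H) with t = 2/3, so HZ:ZA = 2/3:1/3

HZ:ZA = 2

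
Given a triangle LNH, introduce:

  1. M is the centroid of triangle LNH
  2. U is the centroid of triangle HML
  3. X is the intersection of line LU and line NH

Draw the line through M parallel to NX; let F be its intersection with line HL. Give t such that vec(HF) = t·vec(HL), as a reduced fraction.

t = 1/3

Choose coordinates L = (0, 0), N = (1, 0), H = (0, 1).
1. M is the centroid of triangle LNH ⇒ M = (1/3, 1/3)
2. U is the centroid of triangle HML ⇒ U = (1/9, 4/9)
3. X is the intersection of line LU and line NH ⇒ X = (1/5, 4/5)
through M parallel to NX: direction (-4/5, 4/5); meets HL at F = (0, 2/3)
F = H + t·(L−H) with t = 1/3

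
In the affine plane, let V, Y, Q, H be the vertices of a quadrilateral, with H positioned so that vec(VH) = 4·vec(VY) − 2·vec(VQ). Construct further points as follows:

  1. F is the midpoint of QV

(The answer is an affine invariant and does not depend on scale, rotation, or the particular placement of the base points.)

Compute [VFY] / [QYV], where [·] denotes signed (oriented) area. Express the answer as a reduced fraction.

Work in coordinates with V = (0, 0), Y = (1, 0), Q = (0, 1), H = (4, -2).
1. F is the midpoint of QV ⇒ F = (0, 1/2)
2·[VFY] = -1/2, 2·[QYV] = -1
[VFY]:[QYV] = -1/2:-1 = 1/2

[VFY]:[QYV] = 1/2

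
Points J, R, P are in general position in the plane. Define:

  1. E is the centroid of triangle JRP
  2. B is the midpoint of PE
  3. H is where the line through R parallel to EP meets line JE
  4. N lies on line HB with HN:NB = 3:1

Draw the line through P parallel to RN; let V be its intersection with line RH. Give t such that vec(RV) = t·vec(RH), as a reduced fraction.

Assign J = (0, 0), R = (1, 0), P = (0, 1) — the answer is frame-independent, so this choice is without loss of generality.
1. E is the centroid of triangle JRP ⇒ E = (1/3, 1/3)
2. B is the midpoint of PE ⇒ B = (1/6, 2/3)
3. H is where the line through R parallel to EP meets line JE ⇒ H = (2/3, 2/3)
4. N lies on line HB with HN:NB = 3:1 ⇒ N = (7/24, 2/3)
through P parallel to RN: direction (-17/24, 2/3); meets RH at V = (17/18, 1/9)
V = R + t·(H−R) with t = 1/6

t = 1/6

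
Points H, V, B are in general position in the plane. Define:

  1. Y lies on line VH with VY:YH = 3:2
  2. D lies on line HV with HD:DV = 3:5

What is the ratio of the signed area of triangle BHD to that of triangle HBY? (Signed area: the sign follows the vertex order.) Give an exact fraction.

Set H = (0, 0), V = (1, 0), B = (0, 1); any affine frame gives the same invariant.
1. Y lies on line VH with VY:YH = 3:2 ⇒ Y = (2/5, 0)
2. D lies on line HV with HD:DV = 3:5 ⇒ D = (3/8, 0)
2·[BHD] = 3/8, 2·[HBY] = -2/5
[BHD]:[HBY] = 3/8:-2/5 = -15/16

[BHD]:[HBY] = -15/16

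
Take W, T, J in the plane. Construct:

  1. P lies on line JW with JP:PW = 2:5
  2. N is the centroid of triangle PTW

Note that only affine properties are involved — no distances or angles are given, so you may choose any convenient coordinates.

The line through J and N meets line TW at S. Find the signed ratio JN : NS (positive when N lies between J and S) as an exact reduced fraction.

JN:NS = 16/5

Choose coordinates W = (0, 0), T = (1, 0), J = (0, 1).
1. P lies on line JW with JP:PW = 2:5 ⇒ P = (0, 5/7)
2. N is the centroid of triangle PTW ⇒ N = (1/3, 5/21)
line JN meets TW at S = (7/16, 0)
N = J + t·(S−J) with t = 16/21, so JN:NS = 16/21:5/21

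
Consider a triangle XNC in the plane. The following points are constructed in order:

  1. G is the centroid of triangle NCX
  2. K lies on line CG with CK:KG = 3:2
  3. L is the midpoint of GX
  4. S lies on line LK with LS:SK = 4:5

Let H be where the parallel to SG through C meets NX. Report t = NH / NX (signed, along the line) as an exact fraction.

Choose coordinates X = (0, 0), N = (1, 0), C = (0, 1).
1. G is the centroid of triangle NCX ⇒ G = (1/3, 1/3)
2. K lies on line CG with CK:KG = 3:2 ⇒ K = (1/5, 3/5)
3. L is the midpoint of GX ⇒ L = (1/6, 1/6)
4. S lies on line LK with LS:SK = 4:5 ⇒ S = (49/270, 97/270)
through C parallel to SG: direction (41/270, -7/270); meets NX at H = (41/7, 0)
H = N + t·(X−N) with t = -34/7

t = -34/7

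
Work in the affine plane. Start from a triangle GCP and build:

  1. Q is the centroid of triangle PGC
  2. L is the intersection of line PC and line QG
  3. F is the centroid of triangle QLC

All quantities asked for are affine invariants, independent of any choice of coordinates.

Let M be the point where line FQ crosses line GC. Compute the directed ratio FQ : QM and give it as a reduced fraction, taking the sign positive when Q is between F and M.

FQ:QM = -1/6

Set G = (0, 0), C = (1, 0), P = (0, 1); any affine frame gives the same invariant.
1. Q is the centroid of triangle PGC ⇒ Q = (1/3, 1/3)
2. L is the intersection of line PC and line QG ⇒ L = (1/2, 1/2)
3. F is the centroid of triangle QLC ⇒ F = (11/18, 5/18)
line FQ meets GC at M = (2, 0)
Q = F + t·(M−F) with t = -1/5, so FQ:QM = -1/5:6/5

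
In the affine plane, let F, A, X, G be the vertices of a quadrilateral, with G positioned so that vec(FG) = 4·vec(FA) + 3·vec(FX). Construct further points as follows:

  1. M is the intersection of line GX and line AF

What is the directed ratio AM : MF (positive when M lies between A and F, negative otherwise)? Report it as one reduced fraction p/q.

AM:MF = -3/2

Choose coordinates F = (0, 0), A = (1, 0), X = (0, 1), G = (4, 3).
1. M is the intersection of line GX and line AF ⇒ M = (-2, 0)
M = A + t·(F−A) with t = 3, so AM:MF = t:(1−t) = 3:-2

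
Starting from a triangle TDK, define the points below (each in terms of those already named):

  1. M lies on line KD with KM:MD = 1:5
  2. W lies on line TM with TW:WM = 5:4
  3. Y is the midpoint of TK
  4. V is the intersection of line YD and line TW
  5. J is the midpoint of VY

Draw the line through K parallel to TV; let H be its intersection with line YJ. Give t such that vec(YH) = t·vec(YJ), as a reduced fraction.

t = -2

Choose coordinates T = (0, 0), D = (1, 0), K = (0, 1).
1. M lies on line KD with KM:MD = 1:5 ⇒ M = (1/6, 5/6)
2. W lies on line TM with TW:WM = 5:4 ⇒ W = (5/54, 25/54)
3. Y is the midpoint of TK ⇒ Y = (0, 1/2)
4. V is the intersection of line YD and line TW ⇒ V = (1/11, 5/11)
5. J is the midpoint of VY ⇒ J = (1/22, 21/44)
through K parallel to TV: direction (1/11, 5/11); meets YJ at H = (-1/11, 6/11)
H = Y + t·(J−Y) with t = -2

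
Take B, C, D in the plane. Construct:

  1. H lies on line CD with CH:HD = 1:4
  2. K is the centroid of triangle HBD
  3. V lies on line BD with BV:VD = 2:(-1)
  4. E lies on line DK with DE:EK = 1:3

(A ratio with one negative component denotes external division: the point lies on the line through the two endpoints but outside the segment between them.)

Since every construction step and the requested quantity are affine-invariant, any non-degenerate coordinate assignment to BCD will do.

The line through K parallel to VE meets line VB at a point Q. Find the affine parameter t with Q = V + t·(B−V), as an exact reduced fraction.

t = -3/2

Work in coordinates with B = (0, 0), C = (1, 0), D = (0, 1).
1. H lies on line CD with CH:HD = 1:4 ⇒ H = (4/5, 1/5)
2. K is the centroid of triangle HBD ⇒ K = (4/15, 2/5)
3. V lies on line BD with BV:VD = 2:(-1) ⇒ V = (0, 2)
4. E lies on line DK with DE:EK = 1:3 ⇒ E = (1/15, 17/20)
through K parallel to VE: direction (1/15, -23/20); meets VB at Q = (0, 5)
Q = V + t·(B−V) with t = -3/2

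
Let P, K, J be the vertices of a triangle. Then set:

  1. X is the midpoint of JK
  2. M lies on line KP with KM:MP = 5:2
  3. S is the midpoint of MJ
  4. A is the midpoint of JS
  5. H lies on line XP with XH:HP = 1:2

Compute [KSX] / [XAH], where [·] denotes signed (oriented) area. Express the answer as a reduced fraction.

Choose coordinates P = (0, 0), K = (1, 0), J = (0, 1).
1. X is the midpoint of JK ⇒ X = (1/2, 1/2)
2. M lies on line KP with KM:MP = 5:2 ⇒ M = (2/7, 0)
3. S is the midpoint of MJ ⇒ S = (1/7, 1/2)
4. A is the midpoint of JS ⇒ A = (1/14, 3/4)
5. H lies on line XP with XH:HP = 1:2 ⇒ H = (1/3, 1/3)
2·[KSX] = -5/28, 2·[XAH] = 19/168
[KSX]:[XAH] = -5/28:19/168 = -30/19

[KSX]:[XAH] = -30/19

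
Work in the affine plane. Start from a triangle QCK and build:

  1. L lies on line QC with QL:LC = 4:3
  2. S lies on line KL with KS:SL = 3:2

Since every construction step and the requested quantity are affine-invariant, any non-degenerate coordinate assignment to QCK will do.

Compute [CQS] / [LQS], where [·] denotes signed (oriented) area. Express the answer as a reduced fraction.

Set Q = (0, 0), C = (1, 0), K = (0, 1); any affine frame gives the same invariant.
1. L lies on line QC with QL:LC = 4:3 ⇒ L = (4/7, 0)
2. S lies on line KL with KS:SL = 3:2 ⇒ S = (12/35, 2/5)
2·[CQS] = -2/5, 2·[LQS] = -8/35
[CQS]:[LQS] = -2/5:-8/35 = 7/4

[CQS]:[LQS] = 7/4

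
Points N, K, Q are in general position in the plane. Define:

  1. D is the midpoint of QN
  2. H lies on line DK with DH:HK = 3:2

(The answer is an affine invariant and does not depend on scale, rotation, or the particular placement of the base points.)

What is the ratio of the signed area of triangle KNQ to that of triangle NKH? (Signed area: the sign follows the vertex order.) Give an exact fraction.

Work in coordinates with N = (0, 0), K = (1, 0), Q = (0, 1).
1. D is the midpoint of QN ⇒ D = (0, 1/2)
2. H lies on line DK with DH:HK = 3:2 ⇒ H = (3/5, 1/5)
2·[KNQ] = -1, 2·[NKH] = 1/5
[KNQ]:[NKH] = -1:1/5 = -5

[KNQ]:[NKH] = -5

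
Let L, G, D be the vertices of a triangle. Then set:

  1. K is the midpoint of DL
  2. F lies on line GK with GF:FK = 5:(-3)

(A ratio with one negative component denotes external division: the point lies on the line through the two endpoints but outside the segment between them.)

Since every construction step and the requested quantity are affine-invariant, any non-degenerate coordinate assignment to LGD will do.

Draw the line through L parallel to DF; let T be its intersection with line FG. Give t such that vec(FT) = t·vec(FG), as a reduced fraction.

t = 6/5

Work in coordinates with L = (0, 0), G = (1, 0), D = (0, 1).
1. K is the midpoint of DL ⇒ K = (0, 1/2)
2. F lies on line GK with GF:FK = 5:(-3) ⇒ F = (-3/2, 5/4)
through L parallel to DF: direction (-3/2, 1/4); meets FG at T = (3/2, -1/4)
T = F + t·(G−F) with t = 6/5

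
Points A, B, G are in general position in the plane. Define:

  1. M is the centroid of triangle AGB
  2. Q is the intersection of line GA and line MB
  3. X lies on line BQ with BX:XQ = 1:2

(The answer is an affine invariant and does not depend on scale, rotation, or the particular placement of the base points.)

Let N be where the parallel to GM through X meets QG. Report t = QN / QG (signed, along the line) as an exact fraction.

Choose coordinates A = (0, 0), B = (1, 0), G = (0, 1).
1. M is the centroid of triangle AGB ⇒ M = (1/3, 1/3)
2. Q is the intersection of line GA and line MB ⇒ Q = (0, 1/2)
3. X lies on line BQ with BX:XQ = 1:2 ⇒ X = (2/3, 1/6)
through X parallel to GM: direction (1/3, -2/3); meets QG at N = (0, 3/2)
N = Q + t·(G−Q) with t = 2

t = 2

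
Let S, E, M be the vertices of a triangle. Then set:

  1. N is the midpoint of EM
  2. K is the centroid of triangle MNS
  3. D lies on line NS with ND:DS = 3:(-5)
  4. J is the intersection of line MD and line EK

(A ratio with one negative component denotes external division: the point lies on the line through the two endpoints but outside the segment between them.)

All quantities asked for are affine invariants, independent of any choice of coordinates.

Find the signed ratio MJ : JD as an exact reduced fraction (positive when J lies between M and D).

Work in coordinates with S = (0, 0), E = (1, 0), M = (0, 1).
1. N is the midpoint of EM ⇒ N = (1/2, 1/2)
2. K is the centroid of triangle MNS ⇒ K = (1/6, 1/2)
3. D lies on line NS with ND:DS = 3:(-5) ⇒ D = (5/4, 5/4)
4. J is the intersection of line MD and line EK ⇒ J = (-1/2, 9/10)
J = M + t·(D−M) with t = -2/5, so MJ:JD = t:(1−t) = -2/5:7/5

MJ:JD = -2/7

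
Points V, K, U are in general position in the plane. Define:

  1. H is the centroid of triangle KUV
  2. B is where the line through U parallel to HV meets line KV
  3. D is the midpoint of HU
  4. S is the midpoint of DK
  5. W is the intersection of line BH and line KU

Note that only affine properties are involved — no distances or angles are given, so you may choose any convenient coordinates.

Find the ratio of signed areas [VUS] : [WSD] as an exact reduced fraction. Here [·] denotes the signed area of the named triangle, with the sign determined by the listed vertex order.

Work in coordinates with V = (0, 0), K = (1, 0), U = (0, 1).
1. H is the centroid of triangle KUV ⇒ H = (1/3, 1/3)
2. B is where the line through U parallel to HV meets line KV ⇒ B = (-1, 0)
3. D is the midpoint of HU ⇒ D = (1/6, 2/3)
4. S is the midpoint of DK ⇒ S = (7/12, 1/3)
5. W is the intersection of line BH and line KU ⇒ W = (3/5, 2/5)
2·[VUS] = -7/12, 2·[WSD] = -1/30
[VUS]:[WSD] = -7/12:-1/30 = 35/2

[VUS]:[WSD] = 35/2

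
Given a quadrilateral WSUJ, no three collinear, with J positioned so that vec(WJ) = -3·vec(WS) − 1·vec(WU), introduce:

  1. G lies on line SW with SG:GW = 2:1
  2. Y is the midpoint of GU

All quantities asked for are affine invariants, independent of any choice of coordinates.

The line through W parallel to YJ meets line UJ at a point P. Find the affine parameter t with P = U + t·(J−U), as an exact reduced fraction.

Work in coordinates with W = (0, 0), S = (1, 0), U = (0, 1), J = (-3, -1).
1. G lies on line SW with SG:GW = 2:1 ⇒ G = (1/3, 0)
2. Y is the midpoint of GU ⇒ Y = (1/6, 1/2)
through W parallel to YJ: direction (-19/6, -3/2); meets UJ at P = (-57/11, -27/11)
P = U + t·(J−U) with t = 19/11

t = 19/11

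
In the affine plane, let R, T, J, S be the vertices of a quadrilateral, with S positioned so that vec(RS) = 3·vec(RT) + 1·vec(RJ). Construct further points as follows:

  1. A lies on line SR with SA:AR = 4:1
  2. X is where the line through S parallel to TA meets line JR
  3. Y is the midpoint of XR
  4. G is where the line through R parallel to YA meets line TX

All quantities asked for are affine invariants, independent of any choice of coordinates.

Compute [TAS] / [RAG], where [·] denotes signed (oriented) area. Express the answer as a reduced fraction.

Work in coordinates with R = (0, 0), T = (1, 0), J = (0, 1), S = (3, 1).
1. A lies on line SR with SA:AR = 4:1 ⇒ A = (3/5, 1/5)
2. X is where the line through S parallel to TA meets line JR ⇒ X = (0, 5/2)
3. Y is the midpoint of XR ⇒ Y = (0, 5/4)
4. G is where the line through R parallel to YA meets line TX ⇒ G = (10/3, -35/6)
2·[TAS] = -4/5, 2·[RAG] = -25/6
[TAS]:[RAG] = -4/5:-25/6 = 24/125

[TAS]:[RAG] = 24/125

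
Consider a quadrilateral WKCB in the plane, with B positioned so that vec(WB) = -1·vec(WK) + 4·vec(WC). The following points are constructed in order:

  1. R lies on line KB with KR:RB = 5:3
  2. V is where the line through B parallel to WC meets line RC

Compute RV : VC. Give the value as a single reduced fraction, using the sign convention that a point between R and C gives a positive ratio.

Choose coordinates W = (0, 0), K = (1, 0), C = (0, 1), B = (-1, 4).
1. R lies on line KB with KR:RB = 5:3 ⇒ R = (-1/4, 5/2)
2. V is where the line through B parallel to WC meets line RC ⇒ V = (-1, 7)
V = R + t·(C−R) with t = -3, so RV:VC = t:(1−t) = -3:4

RV:VC = -3/4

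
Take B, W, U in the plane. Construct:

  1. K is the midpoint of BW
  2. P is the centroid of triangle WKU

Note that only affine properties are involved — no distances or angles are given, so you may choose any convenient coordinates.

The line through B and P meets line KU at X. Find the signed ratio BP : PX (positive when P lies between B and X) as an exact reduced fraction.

Assign B = (0, 0), W = (1, 0), U = (0, 1) — the answer is frame-independent, so this choice is without loss of generality.
1. K is the midpoint of BW ⇒ K = (1/2, 0)
2. P is the centroid of triangle WKU ⇒ P = (1/2, 1/3)
line BP meets KU at X = (3/8, 1/4)
P = B + t·(X−B) with t = 4/3, so BP:PX = 4/3:-1/3

BP:PX = -4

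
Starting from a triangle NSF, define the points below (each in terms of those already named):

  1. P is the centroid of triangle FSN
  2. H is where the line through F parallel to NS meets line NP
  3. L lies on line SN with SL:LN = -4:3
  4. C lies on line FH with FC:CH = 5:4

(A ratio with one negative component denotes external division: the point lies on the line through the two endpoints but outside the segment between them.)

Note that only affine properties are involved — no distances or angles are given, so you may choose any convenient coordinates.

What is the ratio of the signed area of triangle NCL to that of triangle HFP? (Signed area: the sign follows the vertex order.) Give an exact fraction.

Set N = (0, 0), S = (1, 0), F = (0, 1); any affine frame gives the same invariant.
1. P is the centroid of triangle FSN ⇒ P = (1/3, 1/3)
2. H is where the line through F parallel to NS meets line NP ⇒ H = (1, 1)
3. L lies on line SN with SL:LN = -4:3 ⇒ L = (-3, 0)
4. C lies on line FH with FC:CH = 5:4 ⇒ C = (5/9, 1)
2·[NCL] = 3, 2·[HFP] = 2/3
[NCL]:[HFP] = 3:2/3 = 9/2

[NCL]:[HFP] = 9/2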